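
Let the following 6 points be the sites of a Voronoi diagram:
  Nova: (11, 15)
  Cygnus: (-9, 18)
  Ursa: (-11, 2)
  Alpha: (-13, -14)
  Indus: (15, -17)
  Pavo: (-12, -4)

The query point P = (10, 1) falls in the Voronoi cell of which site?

Nova

Since √ is increasing, it suffices to compare squared distances:
d²(P, Nova) = (10−11)² + (1−15)² = 1 + 196 = 197
d²(P, Cygnus) = (10−(-9))² + (1−18)² = 361 + 289 = 650
d²(P, Ursa) = (10−(-11))² + (1−2)² = 441 + 1 = 442
d²(P, Alpha) = (10−(-13))² + (1−(-14))² = 529 + 225 = 754
d²(P, Indus) = (10−15)² + (1−(-17))² = 25 + 324 = 349
d²(P, Pavo) = (10−(-12))² + (1−(-4))² = 484 + 25 = 509
Nova is nearest.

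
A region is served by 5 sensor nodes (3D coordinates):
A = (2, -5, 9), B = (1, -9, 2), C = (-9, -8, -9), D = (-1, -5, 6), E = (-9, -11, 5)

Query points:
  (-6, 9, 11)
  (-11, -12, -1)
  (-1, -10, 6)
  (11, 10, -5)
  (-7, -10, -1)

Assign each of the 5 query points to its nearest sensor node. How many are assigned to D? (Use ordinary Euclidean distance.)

2

(-6, 9, 11) — d² to each: A:264, B:454, C:698, D:246, E:445 → nearest is D
(-11, -12, -1) — d² to each: A:318, B:162, C:84, D:198, E:41 → nearest is E
(-1, -10, 6) — d² to each: A:43, B:21, C:293, D:25, E:66 → nearest is B
(11, 10, -5) — d² to each: A:502, B:510, C:740, D:490, E:941 → nearest is D
(-7, -10, -1) — d² to each: A:206, B:74, C:72, D:110, E:41 → nearest is E
2 of the 5 points have D as nearest.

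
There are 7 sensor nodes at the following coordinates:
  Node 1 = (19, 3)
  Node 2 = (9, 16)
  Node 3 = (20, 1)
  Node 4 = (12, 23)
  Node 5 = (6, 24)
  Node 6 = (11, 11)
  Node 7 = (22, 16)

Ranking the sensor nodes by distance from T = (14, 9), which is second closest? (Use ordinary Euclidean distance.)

Node 1

Squared Euclidean distances:
d²(T, Node 1) = (14−19)² + (9−3)² = 25 + 36 = 61
d²(T, Node 2) = (14−9)² + (9−16)² = 25 + 49 = 74
d²(T, Node 3) = (14−20)² + (9−1)² = 36 + 64 = 100
d²(T, Node 4) = (14−12)² + (9−23)² = 4 + 196 = 200
d²(T, Node 5) = (14−6)² + (9−24)² = 64 + 225 = 289
d²(T, Node 6) = (14−11)² + (9−11)² = 9 + 4 = 13
d²(T, Node 7) = (14−22)² + (9−16)² = 64 + 49 = 113
Sorted ascending: Node 6, Node 1, Node 2, … — the second-nearest is Node 1.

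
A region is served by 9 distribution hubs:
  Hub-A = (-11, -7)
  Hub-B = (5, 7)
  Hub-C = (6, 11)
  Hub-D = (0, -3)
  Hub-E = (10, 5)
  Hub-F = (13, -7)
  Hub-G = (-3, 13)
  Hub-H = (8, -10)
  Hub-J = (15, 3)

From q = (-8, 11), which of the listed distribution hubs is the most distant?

Hub-F

Squared Euclidean distances:
d²(q, Hub-A) = 9 + 324 = 333
d²(q, Hub-B) = 169 + 16 = 185
d²(q, Hub-C) = 196 + 0 = 196
d²(q, Hub-D) = 64 + 196 = 260
d²(q, Hub-E) = 324 + 36 = 360
d²(q, Hub-F) = 441 + 324 = 765
d²(q, Hub-G) = 25 + 4 = 29
d²(q, Hub-H) = 256 + 441 = 697
d²(q, Hub-J) = 529 + 64 = 593
The largest is to Hub-F.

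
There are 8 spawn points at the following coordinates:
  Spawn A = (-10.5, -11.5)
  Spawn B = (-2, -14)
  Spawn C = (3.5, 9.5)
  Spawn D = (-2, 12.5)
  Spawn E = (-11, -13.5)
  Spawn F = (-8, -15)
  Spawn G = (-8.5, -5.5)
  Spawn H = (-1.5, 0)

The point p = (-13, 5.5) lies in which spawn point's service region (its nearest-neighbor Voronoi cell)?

Squared Euclidean distances:
d²(p, Spawn A) = (-13−(-10.5))² + (5.5−(-11.5))² = 6.25 + 289 = 295.25
d²(p, Spawn B) = (-13−(-2))² + (5.5−(-14))² = 121 + 380.25 = 501.25
d²(p, Spawn C) = (-13−3.5)² + (5.5−9.5)² = 272.25 + 16 = 288.25
d²(p, Spawn D) = (-13−(-2))² + (5.5−12.5)² = 121 + 49 = 170
d²(p, Spawn E) = (-13−(-11))² + (5.5−(-13.5))² = 4 + 361 = 365
d²(p, Spawn F) = (-13−(-8))² + (5.5−(-15))² = 25 + 420.25 = 445.25
d²(p, Spawn G) = (-13−(-8.5))² + (5.5−(-5.5))² = 20.25 + 121 = 141.25
d²(p, Spawn H) = (-13−(-1.5))² + (5.5−0)² = 132.25 + 30.25 = 162.5
The smallest is to Spawn G, so p lies in the Voronoi region of Spawn G.

Spawn G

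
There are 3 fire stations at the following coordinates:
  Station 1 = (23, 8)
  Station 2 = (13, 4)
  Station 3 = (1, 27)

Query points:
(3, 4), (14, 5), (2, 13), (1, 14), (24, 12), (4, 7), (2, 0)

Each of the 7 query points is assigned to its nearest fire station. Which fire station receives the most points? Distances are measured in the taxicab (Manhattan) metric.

Station 2

(3, 4) — d to each: Station 1:24, Station 2:10, Station 3:25 → nearest is Station 2
(14, 5) — d to each: Station 1:12, Station 2:2, Station 3:35 → nearest is Station 2
(2, 13) — d to each: Station 1:26, Station 2:20, Station 3:15 → nearest is Station 3
(1, 14) — d to each: Station 1:28, Station 2:22, Station 3:13 → nearest is Station 3
(24, 12) — d to each: Station 1:5, Station 2:19, Station 3:38 → nearest is Station 1
(4, 7) — d to each: Station 1:20, Station 2:12, Station 3:23 → nearest is Station 2
(2, 0) — d to each: Station 1:29, Station 2:15, Station 3:28 → nearest is Station 2
Tally — Station 1:1, Station 2:4, Station 3:2. Station 2 captures the most (4).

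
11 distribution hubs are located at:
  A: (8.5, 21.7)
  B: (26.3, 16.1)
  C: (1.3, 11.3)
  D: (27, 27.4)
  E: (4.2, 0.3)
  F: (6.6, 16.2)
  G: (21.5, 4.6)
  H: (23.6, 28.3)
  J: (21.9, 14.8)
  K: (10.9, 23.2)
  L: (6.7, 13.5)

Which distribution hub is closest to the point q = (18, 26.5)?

H

Since √ is increasing, it suffices to compare squared distances:
|qA|² = 90.25 + 23.04 = 113.29
|qB|² = 68.89 + 108.16 = 177.05
|qC|² = 278.89 + 231.04 = 509.93
|qD|² = 81 + 0.81 = 81.81
|qE|² = 190.44 + 686.44 = 876.88
|qF|² = 129.96 + 106.09 = 236.05
|qG|² = 12.25 + 479.61 = 491.86
|qH|² = 31.36 + 3.24 = 34.6
|qJ|² = 15.21 + 136.89 = 152.1
|qK|² = 50.41 + 10.89 = 61.3
|qL|² = 127.69 + 169 = 296.69
H is nearest.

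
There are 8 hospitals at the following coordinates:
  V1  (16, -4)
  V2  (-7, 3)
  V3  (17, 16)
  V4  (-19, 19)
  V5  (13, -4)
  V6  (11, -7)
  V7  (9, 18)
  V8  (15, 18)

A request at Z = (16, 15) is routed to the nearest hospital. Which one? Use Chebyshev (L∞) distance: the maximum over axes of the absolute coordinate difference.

d(Z,V1) = max(0, 19) = 19
d(Z,V2) = max(23, 12) = 23
d(Z,V3) = max(1, 1) = 1
d(Z,V4) = max(35, 4) = 35
d(Z,V5) = max(3, 19) = 19
d(Z,V6) = max(5, 22) = 22
d(Z,V7) = max(7, 3) = 7
d(Z,V8) = max(1, 3) = 3
The smallest is to V3, so Z lies in the Voronoi region of V3.

V3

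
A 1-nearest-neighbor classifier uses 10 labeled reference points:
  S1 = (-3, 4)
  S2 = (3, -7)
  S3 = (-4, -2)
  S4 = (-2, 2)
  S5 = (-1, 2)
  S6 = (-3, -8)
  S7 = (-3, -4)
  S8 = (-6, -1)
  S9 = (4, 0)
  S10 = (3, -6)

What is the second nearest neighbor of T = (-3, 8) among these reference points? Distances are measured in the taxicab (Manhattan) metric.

d(T,S1) = |-3−(-3)| + |8−4| = 0 + 4 = 4
d(T,S2) = |-3−3| + |8−(-7)| = 6 + 15 = 21
d(T,S3) = |-3−(-4)| + |8−(-2)| = 1 + 10 = 11
d(T,S4) = |-3−(-2)| + |8−2| = 1 + 6 = 7
d(T,S5) = |-3−(-1)| + |8−2| = 2 + 6 = 8
d(T,S6) = |-3−(-3)| + |8−(-8)| = 0 + 16 = 16
d(T,S7) = |-3−(-3)| + |8−(-4)| = 0 + 12 = 12
d(T,S8) = |-3−(-6)| + |8−(-1)| = 3 + 9 = 12
d(T,S9) = |-3−4| + |8−0| = 7 + 8 = 15
d(T, S10) = |-3−3| + |8−(-6)| = 6 + 14 = 20
Sorted ascending: S1, S4, S5, … — the second-nearest is S4.

S4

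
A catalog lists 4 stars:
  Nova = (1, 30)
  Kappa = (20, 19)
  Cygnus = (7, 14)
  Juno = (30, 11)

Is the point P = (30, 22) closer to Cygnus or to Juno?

Juno

Compare squared distances:
d²(P, Cygnus) = (30−7)² + (22−14)² = 529 + 64 = 593
d²(P, Juno) = (30−30)² + (22−11)² = 0 + 121 = 121
593 > 121, so Juno is closer.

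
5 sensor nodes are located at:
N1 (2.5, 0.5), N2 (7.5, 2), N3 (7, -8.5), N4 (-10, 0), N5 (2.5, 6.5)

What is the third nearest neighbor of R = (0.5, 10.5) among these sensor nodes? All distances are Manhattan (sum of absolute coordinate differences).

N2

d(R,N1) = |0.5−2.5| + |10.5−0.5| = 2 + 10 = 12
d(R,N2) = |0.5−7.5| + |10.5−2| = 7 + 8.5 = 15.5
d(R,N3) = |0.5−7| + |10.5−(-8.5)| = 6.5 + 19 = 25.5
d(R,N4) = |0.5−(-10)| + |10.5−0| = 10.5 + 10.5 = 21
d(R,N5) = |0.5−2.5| + |10.5−6.5| = 2 + 4 = 6
Sorted ascending: N5, N1, N2, N4, … — the third-nearest is N2.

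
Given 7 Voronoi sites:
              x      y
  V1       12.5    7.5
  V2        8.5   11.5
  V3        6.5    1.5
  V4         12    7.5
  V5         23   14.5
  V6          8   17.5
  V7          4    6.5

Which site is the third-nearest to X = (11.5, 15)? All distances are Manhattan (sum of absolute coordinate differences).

d(X,V1) = |11.5−12.5| + |15−7.5| = 1 + 7.5 = 8.5
d(X,V2) = |11.5−8.5| + |15−11.5| = 3 + 3.5 = 6.5
d(X,V3) = |11.5−6.5| + |15−1.5| = 5 + 13.5 = 18.5
d(X,V4) = |11.5−12| + |15−7.5| = 0.5 + 7.5 = 8
d(X,V5) = |11.5−23| + |15−14.5| = 11.5 + 0.5 = 12
d(X,V6) = |11.5−8| + |15−17.5| = 3.5 + 2.5 = 6
d(X,V7) = |11.5−4| + |15−6.5| = 7.5 + 8.5 = 16
Sorted ascending: V6, V2, V4, V1, … — the third-nearest is V4.

V4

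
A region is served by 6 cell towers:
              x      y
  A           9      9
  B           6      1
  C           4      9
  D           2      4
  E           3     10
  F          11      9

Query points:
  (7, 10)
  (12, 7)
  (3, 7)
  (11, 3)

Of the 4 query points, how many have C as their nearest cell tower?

(7, 10) — d² to each: A:5, B:82, C:10, D:61, E:16, F:17 → nearest is A
(12, 7) — d² to each: A:13, B:72, C:68, D:109, E:90, F:5 → nearest is F
(3, 7) — d² to each: A:40, B:45, C:5, D:10, E:9, F:68 → nearest is C
(11, 3) — d² to each: A:40, B:29, C:85, D:82, E:113, F:36 → nearest is B
1 of the 4 points has C as nearest.

1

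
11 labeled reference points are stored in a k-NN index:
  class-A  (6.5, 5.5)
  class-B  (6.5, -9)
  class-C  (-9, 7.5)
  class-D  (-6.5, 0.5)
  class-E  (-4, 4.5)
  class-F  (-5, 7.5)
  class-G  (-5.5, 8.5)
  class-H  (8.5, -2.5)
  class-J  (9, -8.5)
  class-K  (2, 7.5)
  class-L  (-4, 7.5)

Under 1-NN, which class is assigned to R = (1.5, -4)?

class-B

Squared Euclidean distances:
d²(R, class-A) = 25 + 90.25 = 115.25
d²(R, class-B) = 25 + 25 = 50
d²(R, class-C) = 110.25 + 132.25 = 242.5
d²(R, class-D) = 64 + 20.25 = 84.25
d²(R, class-E) = 30.25 + 72.25 = 102.5
d²(R, class-F) = 42.25 + 132.25 = 174.5
d²(R, class-G) = 49 + 156.25 = 205.25
d²(R, class-H) = 49 + 2.25 = 51.25
d²(R, class-J) = 56.25 + 20.25 = 76.5
d²(R, class-K) = 0.25 + 132.25 = 132.5
d²(R, class-L) = 30.25 + 132.25 = 162.5
Minimum is at class-B.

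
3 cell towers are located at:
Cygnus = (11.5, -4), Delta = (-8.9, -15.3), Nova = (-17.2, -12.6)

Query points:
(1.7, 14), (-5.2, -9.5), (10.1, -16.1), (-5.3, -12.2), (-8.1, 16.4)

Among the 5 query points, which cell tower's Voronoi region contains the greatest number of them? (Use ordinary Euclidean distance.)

(1.7, 14) — d² to each: Cygnus:420.04, Delta:970.85, Nova:1064.77 → nearest is Cygnus
(-5.2, -9.5) — d² to each: Cygnus:309.14, Delta:47.33, Nova:153.61 → nearest is Delta
(10.1, -16.1) — d² to each: Cygnus:148.37, Delta:361.64, Nova:757.54 → nearest is Cygnus
(-5.3, -12.2) — d² to each: Cygnus:349.48, Delta:22.57, Nova:141.77 → nearest is Delta
(-8.1, 16.4) — d² to each: Cygnus:800.32, Delta:1005.53, Nova:923.81 → nearest is Cygnus
Tally — Cygnus:3, Delta:2. Cygnus captures the most (3).

Cygnus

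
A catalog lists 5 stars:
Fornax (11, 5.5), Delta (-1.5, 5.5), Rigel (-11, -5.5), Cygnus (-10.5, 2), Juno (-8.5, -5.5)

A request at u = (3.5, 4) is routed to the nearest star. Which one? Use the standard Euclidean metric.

Delta

Compare squared distances (the ordering matches that of the actual distances):
d²(u, Fornax) = 56.25 + 2.25 = 58.5
d²(u, Delta) = 25 + 2.25 = 27.25
d²(u, Rigel) = 210.25 + 90.25 = 300.5
d²(u, Cygnus) = 196 + 4 = 200
d²(u, Juno) = 144 + 90.25 = 234.25
Minimum is at Delta.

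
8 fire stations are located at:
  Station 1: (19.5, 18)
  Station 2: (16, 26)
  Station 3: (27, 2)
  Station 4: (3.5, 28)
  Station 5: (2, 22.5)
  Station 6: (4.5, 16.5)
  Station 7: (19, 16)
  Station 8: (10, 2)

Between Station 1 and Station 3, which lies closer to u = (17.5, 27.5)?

Station 1

Compare squared distances:
d²(u, Station 1) = (17.5−19.5)² + (27.5−18)² = 4 + 90.25 = 94.25
d²(u, Station 3) = (17.5−27)² + (27.5−2)² = 90.25 + 650.25 = 740.5
94.25 < 740.5, so Station 1 is closer.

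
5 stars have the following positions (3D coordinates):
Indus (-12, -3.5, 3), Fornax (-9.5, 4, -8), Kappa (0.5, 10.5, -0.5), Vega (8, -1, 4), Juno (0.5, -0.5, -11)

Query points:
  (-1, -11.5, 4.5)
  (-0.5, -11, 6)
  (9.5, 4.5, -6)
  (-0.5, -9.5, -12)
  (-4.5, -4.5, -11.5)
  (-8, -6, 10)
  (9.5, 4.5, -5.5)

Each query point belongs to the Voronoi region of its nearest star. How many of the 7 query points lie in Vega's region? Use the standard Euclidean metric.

2

(-1, -11.5, 4.5) — d² to each: Indus:187.25, Fornax:468.75, Kappa:511.25, Vega:191.5, Juno:363.5 → nearest is Indus
(-0.5, -11, 6) — d² to each: Indus:197.5, Fornax:502, Kappa:505.5, Vega:176.25, Juno:400.25 → nearest is Vega
(9.5, 4.5, -6) — d² to each: Indus:607.25, Fornax:365.25, Kappa:147.25, Vega:132.5, Juno:131 → nearest is Juno
(-0.5, -9.5, -12) — d² to each: Indus:393.25, Fornax:279.25, Kappa:533.25, Vega:400.5, Juno:83 → nearest is Juno
(-4.5, -4.5, -11.5) — d² to each: Indus:267.5, Fornax:109.5, Kappa:371, Vega:408.75, Juno:41.25 → nearest is Juno
(-8, -6, 10) — d² to each: Indus:71.25, Fornax:426.25, Kappa:454.75, Vega:317, Juno:543.5 → nearest is Indus
(9.5, 4.5, -5.5) — d² to each: Indus:598.5, Fornax:367.5, Kappa:142, Vega:122.75, Juno:136.25 → nearest is Vega
2 of the 7 points have Vega as nearest.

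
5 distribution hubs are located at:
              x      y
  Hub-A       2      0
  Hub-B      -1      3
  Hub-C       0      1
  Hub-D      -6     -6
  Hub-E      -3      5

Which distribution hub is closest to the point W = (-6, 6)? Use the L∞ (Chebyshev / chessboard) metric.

d(W, Hub-A) = max(8, 6) = 8
d(W, Hub-B) = max(5, 3) = 5
d(W, Hub-C) = max(6, 5) = 6
d(W, Hub-D) = max(0, 12) = 12
d(W, Hub-E) = max(3, 1) = 3
Hub-E is nearest.

Hub-E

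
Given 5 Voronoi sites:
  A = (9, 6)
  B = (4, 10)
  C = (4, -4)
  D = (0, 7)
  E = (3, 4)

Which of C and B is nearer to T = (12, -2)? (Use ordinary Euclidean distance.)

C

Compare squared distances:
|TC|² = (12−4)² + (-2−(-4))² = 64 + 4 = 68
|TB|² = (12−4)² + (-2−10)² = 64 + 144 = 208
68 < 208, so C is closer.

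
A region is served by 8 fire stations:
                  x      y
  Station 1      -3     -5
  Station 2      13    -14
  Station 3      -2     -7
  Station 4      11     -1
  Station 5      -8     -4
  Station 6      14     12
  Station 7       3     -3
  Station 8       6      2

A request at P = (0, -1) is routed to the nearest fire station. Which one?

Compare squared distances (the ordering matches that of the actual distances):
d²(P, Station 1) = (0−(-3))² + (-1−(-5))² = 9 + 16 = 25
d²(P, Station 2) = (0−13)² + (-1−(-14))² = 169 + 169 = 338
d²(P, Station 3) = (0−(-2))² + (-1−(-7))² = 4 + 36 = 40
d²(P, Station 4) = (0−11)² + (-1−(-1))² = 121 + 0 = 121
d²(P, Station 5) = (0−(-8))² + (-1−(-4))² = 64 + 9 = 73
d²(P, Station 6) = (0−14)² + (-1−12)² = 196 + 169 = 365
d²(P, Station 7) = (0−3)² + (-1−(-3))² = 9 + 4 = 13
d²(P, Station 8) = (0−6)² + (-1−2)² = 36 + 9 = 45
Station 7 is nearest.

Station 7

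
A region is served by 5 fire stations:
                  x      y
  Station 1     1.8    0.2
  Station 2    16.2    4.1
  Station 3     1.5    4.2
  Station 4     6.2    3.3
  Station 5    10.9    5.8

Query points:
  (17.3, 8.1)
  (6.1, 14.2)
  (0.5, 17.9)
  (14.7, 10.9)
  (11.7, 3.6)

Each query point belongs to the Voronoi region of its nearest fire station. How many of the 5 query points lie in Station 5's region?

(17.3, 8.1) — d² to each: Station 1:302.66, Station 2:17.21, Station 3:264.85, Station 4:146.25, Station 5:46.25 → nearest is Station 2
(6.1, 14.2) — d² to each: Station 1:214.49, Station 2:204.02, Station 3:121.16, Station 4:118.82, Station 5:93.6 → nearest is Station 5
(0.5, 17.9) — d² to each: Station 1:314.98, Station 2:436.93, Station 3:188.69, Station 4:245.65, Station 5:254.57 → nearest is Station 3
(14.7, 10.9) — d² to each: Station 1:280.9, Station 2:48.49, Station 3:219.13, Station 4:130.01, Station 5:40.45 → nearest is Station 5
(11.7, 3.6) — d² to each: Station 1:109.57, Station 2:20.5, Station 3:104.4, Station 4:30.34, Station 5:5.48 → nearest is Station 5
3 of the 5 points have Station 5 as nearest.

3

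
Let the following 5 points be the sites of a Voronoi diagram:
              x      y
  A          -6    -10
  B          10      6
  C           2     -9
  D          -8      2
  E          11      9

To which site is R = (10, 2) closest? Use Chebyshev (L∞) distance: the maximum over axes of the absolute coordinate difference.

d(R,A) = max(16, 12) = 16
d(R,B) = max(0, 4) = 4
d(R,C) = max(8, 11) = 11
d(R,D) = max(18, 0) = 18
d(R,E) = max(1, 7) = 7
Minimum is at B.

B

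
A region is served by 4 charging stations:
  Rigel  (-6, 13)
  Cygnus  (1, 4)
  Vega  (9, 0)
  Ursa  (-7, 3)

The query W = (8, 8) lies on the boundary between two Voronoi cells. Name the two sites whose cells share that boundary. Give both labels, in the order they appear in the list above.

Cygnus and Vega

Squared distances from W to each site:
d²(W, Rigel) = 196 + 25 = 221
d²(W, Cygnus) = 49 + 16 = 65
d²(W, Vega) = 1 + 64 = 65
d²(W, Ursa) = 225 + 25 = 250
W is equidistant from Cygnus and Vega (both at squared distance 65), and every other site is strictly farther — so W lies on the Cygnus–Vega Voronoi edge.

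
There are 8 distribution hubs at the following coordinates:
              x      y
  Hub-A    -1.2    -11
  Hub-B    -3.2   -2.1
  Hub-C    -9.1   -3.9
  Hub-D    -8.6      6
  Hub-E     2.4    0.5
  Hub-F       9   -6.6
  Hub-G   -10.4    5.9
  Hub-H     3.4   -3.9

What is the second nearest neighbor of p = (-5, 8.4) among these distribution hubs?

Hub-G

Squared Euclidean distances:
d²(p, Hub-A) = (-5−(-1.2))² + (8.4−(-11))² = 14.44 + 376.36 = 390.8
d²(p, Hub-B) = (-5−(-3.2))² + (8.4−(-2.1))² = 3.24 + 110.25 = 113.49
d²(p, Hub-C) = (-5−(-9.1))² + (8.4−(-3.9))² = 16.81 + 151.29 = 168.1
d²(p, Hub-D) = (-5−(-8.6))² + (8.4−6)² = 12.96 + 5.76 = 18.72
d²(p, Hub-E) = (-5−2.4)² + (8.4−0.5)² = 54.76 + 62.41 = 117.17
d²(p, Hub-F) = (-5−9)² + (8.4−(-6.6))² = 196 + 225 = 421
d²(p, Hub-G) = (-5−(-10.4))² + (8.4−5.9)² = 29.16 + 6.25 = 35.41
d²(p, Hub-H) = (-5−3.4)² + (8.4−(-3.9))² = 70.56 + 151.29 = 221.85
Sorted ascending: Hub-D, Hub-G, Hub-B, … — the second-nearest is Hub-G.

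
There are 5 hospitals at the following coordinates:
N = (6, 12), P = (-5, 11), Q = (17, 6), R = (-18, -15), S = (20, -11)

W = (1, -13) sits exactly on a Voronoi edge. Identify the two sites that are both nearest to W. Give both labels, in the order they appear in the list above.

Squared distances from W to each site:
|WN|² = 25 + 625 = 650
|WP|² = 36 + 576 = 612
|WQ|² = 256 + 361 = 617
|WR|² = 361 + 4 = 365
|WS|² = 361 + 4 = 365
W is equidistant from R and S (both at squared distance 365), and every other site is strictly farther — so W lies on the R–S Voronoi edge.

R and S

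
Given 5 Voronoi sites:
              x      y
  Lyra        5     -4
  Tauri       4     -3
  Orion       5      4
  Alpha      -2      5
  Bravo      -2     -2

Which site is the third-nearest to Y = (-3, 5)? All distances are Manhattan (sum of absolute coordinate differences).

Orion

d(Y, Lyra) = |-3−5| + |5−(-4)| = 8 + 9 = 17
d(Y, Tauri) = |-3−4| + |5−(-3)| = 7 + 8 = 15
d(Y, Orion) = |-3−5| + |5−4| = 8 + 1 = 9
d(Y, Alpha) = |-3−(-2)| + |5−5| = 1 + 0 = 1
d(Y, Bravo) = |-3−(-2)| + |5−(-2)| = 1 + 7 = 8
Sorted ascending: Alpha, Bravo, Orion, Tauri, … — the third-nearest is Orion.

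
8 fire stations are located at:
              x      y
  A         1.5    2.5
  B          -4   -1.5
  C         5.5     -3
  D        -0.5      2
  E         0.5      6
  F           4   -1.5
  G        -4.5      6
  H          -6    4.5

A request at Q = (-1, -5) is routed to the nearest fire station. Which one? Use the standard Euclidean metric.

B

Squared Euclidean distances:
|QA|² = (-1−1.5)² + (-5−2.5)² = 6.25 + 56.25 = 62.5
|QB|² = (-1−(-4))² + (-5−(-1.5))² = 9 + 12.25 = 21.25
|QC|² = (-1−5.5)² + (-5−(-3))² = 42.25 + 4 = 46.25
|QD|² = (-1−(-0.5))² + (-5−2)² = 0.25 + 49 = 49.25
|QE|² = (-1−0.5)² + (-5−6)² = 2.25 + 121 = 123.25
|QF|² = (-1−4)² + (-5−(-1.5))² = 25 + 12.25 = 37.25
|QG|² = (-1−(-4.5))² + (-5−6)² = 12.25 + 121 = 133.25
|QH|² = (-1−(-6))² + (-5−4.5)² = 25 + 90.25 = 115.25
Minimum is at B.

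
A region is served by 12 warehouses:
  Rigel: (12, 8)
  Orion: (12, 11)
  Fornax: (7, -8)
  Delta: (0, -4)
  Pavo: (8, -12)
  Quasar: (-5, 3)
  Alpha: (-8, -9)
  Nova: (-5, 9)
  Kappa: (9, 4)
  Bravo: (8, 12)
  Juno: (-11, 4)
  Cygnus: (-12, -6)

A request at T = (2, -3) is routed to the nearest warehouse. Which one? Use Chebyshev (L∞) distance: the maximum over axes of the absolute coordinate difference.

d(T, Rigel) = max(10, 11) = 11
d(T, Orion) = max(10, 14) = 14
d(T, Fornax) = max(5, 5) = 5
d(T, Delta) = max(2, 1) = 2
d(T, Pavo) = max(6, 9) = 9
d(T, Quasar) = max(7, 6) = 7
d(T, Alpha) = max(10, 6) = 10
d(T, Nova) = max(7, 12) = 12
d(T, Kappa) = max(7, 7) = 7
d(T, Bravo) = max(6, 15) = 15
d(T, Juno) = max(13, 7) = 13
d(T, Cygnus) = max(14, 3) = 14
Minimum is at Delta.

Delta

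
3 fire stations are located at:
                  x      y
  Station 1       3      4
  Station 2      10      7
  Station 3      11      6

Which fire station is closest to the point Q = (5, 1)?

Compare squared distances (the ordering matches that of the actual distances):
d²(Q, Station 1) = (5−3)² + (1−4)² = 4 + 9 = 13
d²(Q, Station 2) = (5−10)² + (1−7)² = 25 + 36 = 61
d²(Q, Station 3) = (5−11)² + (1−6)² = 36 + 25 = 61
Station 1 is nearest.

Station 1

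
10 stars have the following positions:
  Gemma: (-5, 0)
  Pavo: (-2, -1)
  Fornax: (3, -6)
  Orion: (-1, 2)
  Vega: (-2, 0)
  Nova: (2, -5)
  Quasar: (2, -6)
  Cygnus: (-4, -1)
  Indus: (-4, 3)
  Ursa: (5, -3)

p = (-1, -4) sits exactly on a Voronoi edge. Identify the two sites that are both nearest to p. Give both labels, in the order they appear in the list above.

Squared distances from p to each site:
d²(p, Gemma) = (-1−(-5))² + (-4−0)² = 16 + 16 = 32
d²(p, Pavo) = (-1−(-2))² + (-4−(-1))² = 1 + 9 = 10
d²(p, Fornax) = (-1−3)² + (-4−(-6))² = 16 + 4 = 20
d²(p, Orion) = (-1−(-1))² + (-4−2)² = 0 + 36 = 36
d²(p, Vega) = (-1−(-2))² + (-4−0)² = 1 + 16 = 17
d²(p, Nova) = (-1−2)² + (-4−(-5))² = 9 + 1 = 10
d²(p, Quasar) = (-1−2)² + (-4−(-6))² = 9 + 4 = 13
d²(p, Cygnus) = (-1−(-4))² + (-4−(-1))² = 9 + 9 = 18
d²(p, Indus) = (-1−(-4))² + (-4−3)² = 9 + 49 = 58
d²(p, Ursa) = (-1−5)² + (-4−(-3))² = 36 + 1 = 37
p is equidistant from Pavo and Nova (both at squared distance 10), and every other site is strictly farther — so p lies on the Pavo–Nova Voronoi edge.

Pavo and Nova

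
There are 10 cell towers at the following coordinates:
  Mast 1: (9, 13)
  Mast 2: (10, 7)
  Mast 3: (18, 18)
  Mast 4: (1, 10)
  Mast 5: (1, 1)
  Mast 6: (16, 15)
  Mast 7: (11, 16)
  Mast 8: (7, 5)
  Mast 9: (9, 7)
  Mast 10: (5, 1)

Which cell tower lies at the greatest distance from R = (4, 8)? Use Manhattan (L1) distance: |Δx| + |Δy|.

Mast 3

d(R, Mast 1) = |4−9| + |8−13| = 5 + 5 = 10
d(R, Mast 2) = |4−10| + |8−7| = 6 + 1 = 7
d(R, Mast 3) = |4−18| + |8−18| = 14 + 10 = 24
d(R, Mast 4) = |4−1| + |8−10| = 3 + 2 = 5
d(R, Mast 5) = |4−1| + |8−1| = 3 + 7 = 10
d(R, Mast 6) = |4−16| + |8−15| = 12 + 7 = 19
d(R, Mast 7) = |4−11| + |8−16| = 7 + 8 = 15
d(R, Mast 8) = |4−7| + |8−5| = 3 + 3 = 6
d(R, Mast 9) = |4−9| + |8−7| = 5 + 1 = 6
d(R, Mast 10) = |4−5| + |8−1| = 1 + 7 = 8
The largest is to Mast 3.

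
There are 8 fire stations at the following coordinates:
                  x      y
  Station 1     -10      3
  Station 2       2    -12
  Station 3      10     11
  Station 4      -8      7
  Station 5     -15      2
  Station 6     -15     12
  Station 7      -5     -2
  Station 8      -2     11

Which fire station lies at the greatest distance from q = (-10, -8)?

Station 3

Since √ is increasing, it suffices to compare squared distances:
d²(q, Station 1) = 0 + 121 = 121
d²(q, Station 2) = 144 + 16 = 160
d²(q, Station 3) = 400 + 361 = 761
d²(q, Station 4) = 4 + 225 = 229
d²(q, Station 5) = 25 + 100 = 125
d²(q, Station 6) = 25 + 400 = 425
d²(q, Station 7) = 25 + 36 = 61
d²(q, Station 8) = 64 + 361 = 425
The largest is to Station 3.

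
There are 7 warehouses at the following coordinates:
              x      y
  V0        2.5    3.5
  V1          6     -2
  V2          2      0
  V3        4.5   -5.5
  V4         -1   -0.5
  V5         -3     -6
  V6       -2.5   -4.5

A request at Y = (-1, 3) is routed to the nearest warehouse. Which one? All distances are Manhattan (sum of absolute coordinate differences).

d(Y,V0) = |-1−2.5| + |3−3.5| = 3.5 + 0.5 = 4
d(Y,V1) = |-1−6| + |3−(-2)| = 7 + 5 = 12
d(Y,V2) = |-1−2| + |3−0| = 3 + 3 = 6
d(Y,V3) = |-1−4.5| + |3−(-5.5)| = 5.5 + 8.5 = 14
d(Y,V4) = |-1−(-1)| + |3−(-0.5)| = 0 + 3.5 = 3.5
d(Y,V5) = |-1−(-3)| + |3−(-6)| = 2 + 9 = 11
d(Y,V6) = |-1−(-2.5)| + |3−(-4.5)| = 1.5 + 7.5 = 9
Minimum is at V4.

V4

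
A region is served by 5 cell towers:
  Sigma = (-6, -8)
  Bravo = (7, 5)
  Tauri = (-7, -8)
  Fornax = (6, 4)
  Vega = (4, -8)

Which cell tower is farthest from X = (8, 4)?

Since √ is increasing, it suffices to compare squared distances:
d²(X, Sigma) = 196 + 144 = 340
d²(X, Bravo) = 1 + 1 = 2
d²(X, Tauri) = 225 + 144 = 369
d²(X, Fornax) = 4 + 0 = 4
d²(X, Vega) = 16 + 144 = 160
The largest is to Tauri.

Tauri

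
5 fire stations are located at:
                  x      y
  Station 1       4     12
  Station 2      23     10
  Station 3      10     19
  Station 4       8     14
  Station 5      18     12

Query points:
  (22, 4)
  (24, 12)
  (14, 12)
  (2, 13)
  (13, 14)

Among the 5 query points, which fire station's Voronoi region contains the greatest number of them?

Station 2

(22, 4) — d² to each: Station 1:388, Station 2:37, Station 3:369, Station 4:296, Station 5:80 → nearest is Station 2
(24, 12) — d² to each: Station 1:400, Station 2:5, Station 3:245, Station 4:260, Station 5:36 → nearest is Station 2
(14, 12) — d² to each: Station 1:100, Station 2:85, Station 3:65, Station 4:40, Station 5:16 → nearest is Station 5
(2, 13) — d² to each: Station 1:5, Station 2:450, Station 3:100, Station 4:37, Station 5:257 → nearest is Station 1
(13, 14) — d² to each: Station 1:85, Station 2:116, Station 3:34, Station 4:25, Station 5:29 → nearest is Station 4
Tally — Station 1:1, Station 2:2, Station 4:1, Station 5:1. Station 2 captures the most (2).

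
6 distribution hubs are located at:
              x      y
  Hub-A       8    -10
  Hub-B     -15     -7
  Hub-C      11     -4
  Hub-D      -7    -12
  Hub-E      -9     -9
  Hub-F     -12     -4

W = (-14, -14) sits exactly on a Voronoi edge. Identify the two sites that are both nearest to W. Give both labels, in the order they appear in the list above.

Squared distances from W to each site:
d²(W, Hub-A) = (-14−8)² + (-14−(-10))² = 484 + 16 = 500
d²(W, Hub-B) = (-14−(-15))² + (-14−(-7))² = 1 + 49 = 50
d²(W, Hub-C) = (-14−11)² + (-14−(-4))² = 625 + 100 = 725
d²(W, Hub-D) = (-14−(-7))² + (-14−(-12))² = 49 + 4 = 53
d²(W, Hub-E) = (-14−(-9))² + (-14−(-9))² = 25 + 25 = 50
d²(W, Hub-F) = (-14−(-12))² + (-14−(-4))² = 4 + 100 = 104
W is equidistant from Hub-B and Hub-E (both at squared distance 50), and every other site is strictly farther — so W lies on the Hub-B–Hub-E Voronoi edge.

Hub-B and Hub-E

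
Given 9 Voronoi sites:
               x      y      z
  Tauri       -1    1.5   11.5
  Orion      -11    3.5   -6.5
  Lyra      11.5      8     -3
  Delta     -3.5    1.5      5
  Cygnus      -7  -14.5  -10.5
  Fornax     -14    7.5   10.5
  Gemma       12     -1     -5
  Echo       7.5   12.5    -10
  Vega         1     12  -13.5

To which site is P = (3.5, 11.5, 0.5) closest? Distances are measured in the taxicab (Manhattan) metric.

Lyra

d(P, Tauri) = |3.5−(-1)| + |11.5−1.5| + |0.5−11.5| = 4.5 + 10 + 11 = 25.5
d(P, Orion) = |3.5−(-11)| + |11.5−3.5| + |0.5−(-6.5)| = 14.5 + 8 + 7 = 29.5
d(P, Lyra) = |3.5−11.5| + |11.5−8| + |0.5−(-3)| = 8 + 3.5 + 3.5 = 15
d(P, Delta) = |3.5−(-3.5)| + |11.5−1.5| + |0.5−5| = 7 + 10 + 4.5 = 21.5
d(P, Cygnus) = |3.5−(-7)| + |11.5−(-14.5)| + |0.5−(-10.5)| = 10.5 + 26 + 11 = 47.5
d(P, Fornax) = |3.5−(-14)| + |11.5−7.5| + |0.5−10.5| = 17.5 + 4 + 10 = 31.5
d(P, Gemma) = |3.5−12| + |11.5−(-1)| + |0.5−(-5)| = 8.5 + 12.5 + 5.5 = 26.5
d(P, Echo) = |3.5−7.5| + |11.5−12.5| + |0.5−(-10)| = 4 + 1 + 10.5 = 15.5
d(P, Vega) = |3.5−1| + |11.5−12| + |0.5−(-13.5)| = 2.5 + 0.5 + 14 = 17
Lyra is nearest.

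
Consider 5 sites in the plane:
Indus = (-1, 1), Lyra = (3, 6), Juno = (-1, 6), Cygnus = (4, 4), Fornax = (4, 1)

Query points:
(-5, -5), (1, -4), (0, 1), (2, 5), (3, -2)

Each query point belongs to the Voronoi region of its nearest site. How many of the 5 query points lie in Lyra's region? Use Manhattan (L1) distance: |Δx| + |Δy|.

1

(-5, -5) — d to each: Indus:10, Lyra:19, Juno:15, Cygnus:18, Fornax:15 → nearest is Indus
(1, -4) — d to each: Indus:7, Lyra:12, Juno:12, Cygnus:11, Fornax:8 → nearest is Indus
(0, 1) — d to each: Indus:1, Lyra:8, Juno:6, Cygnus:7, Fornax:4 → nearest is Indus
(2, 5) — d to each: Indus:7, Lyra:2, Juno:4, Cygnus:3, Fornax:6 → nearest is Lyra
(3, -2) — d to each: Indus:7, Lyra:8, Juno:12, Cygnus:7, Fornax:4 → nearest is Fornax
1 of the 5 points has Lyra as nearest.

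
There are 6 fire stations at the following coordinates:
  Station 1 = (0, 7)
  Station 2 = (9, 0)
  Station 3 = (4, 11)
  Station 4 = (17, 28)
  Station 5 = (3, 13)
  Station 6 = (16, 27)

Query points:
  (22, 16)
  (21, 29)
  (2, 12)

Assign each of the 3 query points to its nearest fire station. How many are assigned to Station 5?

1

(22, 16) — d² to each: Station 1:565, Station 2:425, Station 3:349, Station 4:169, Station 5:370, Station 6:157 → nearest is Station 6
(21, 29) — d² to each: Station 1:925, Station 2:985, Station 3:613, Station 4:17, Station 5:580, Station 6:29 → nearest is Station 4
(2, 12) — d² to each: Station 1:29, Station 2:193, Station 3:5, Station 4:481, Station 5:2, Station 6:421 → nearest is Station 5
1 of the 3 points has Station 5 as nearest.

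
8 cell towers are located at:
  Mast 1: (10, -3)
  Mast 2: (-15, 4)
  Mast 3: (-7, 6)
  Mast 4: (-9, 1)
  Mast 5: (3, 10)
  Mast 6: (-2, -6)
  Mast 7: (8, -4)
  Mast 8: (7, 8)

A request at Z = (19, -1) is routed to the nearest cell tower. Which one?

Mast 1

Since √ is increasing, it suffices to compare squared distances:
d²(Z, Mast 1) = 81 + 4 = 85
d²(Z, Mast 2) = 1156 + 25 = 1181
d²(Z, Mast 3) = 676 + 49 = 725
d²(Z, Mast 4) = 784 + 4 = 788
d²(Z, Mast 5) = 256 + 121 = 377
d²(Z, Mast 6) = 441 + 25 = 466
d²(Z, Mast 7) = 121 + 9 = 130
d²(Z, Mast 8) = 144 + 81 = 225
Mast 1 is nearest.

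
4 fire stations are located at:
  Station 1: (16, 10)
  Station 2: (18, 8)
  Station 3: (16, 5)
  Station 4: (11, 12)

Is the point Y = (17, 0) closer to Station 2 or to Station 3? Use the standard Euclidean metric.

Compare squared distances:
d²(Y, Station 2) = (17−18)² + (0−8)² = 1 + 64 = 65
d²(Y, Station 3) = (17−16)² + (0−5)² = 1 + 25 = 26
65 > 26, so Station 3 is closer.

Station 3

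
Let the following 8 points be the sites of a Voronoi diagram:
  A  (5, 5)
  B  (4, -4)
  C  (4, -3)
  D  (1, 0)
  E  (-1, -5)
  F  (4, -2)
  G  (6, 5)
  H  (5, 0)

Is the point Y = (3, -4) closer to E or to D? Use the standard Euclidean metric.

Compare squared distances:
|YE|² = (3−(-1))² + (-4−(-5))² = 16 + 1 = 17
|YD|² = (3−1)² + (-4−0)² = 4 + 16 = 20
17 < 20, so E is closer.

E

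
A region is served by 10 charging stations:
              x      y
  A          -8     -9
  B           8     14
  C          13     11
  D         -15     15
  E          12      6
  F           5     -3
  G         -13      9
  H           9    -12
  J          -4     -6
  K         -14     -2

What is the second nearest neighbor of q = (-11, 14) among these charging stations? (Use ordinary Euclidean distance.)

G

Compare squared distances (the ordering matches that of the actual distances):
|qA|² = (-11−(-8))² + (14−(-9))² = 9 + 529 = 538
|qB|² = (-11−8)² + (14−14)² = 361 + 0 = 361
|qC|² = (-11−13)² + (14−11)² = 576 + 9 = 585
|qD|² = (-11−(-15))² + (14−15)² = 16 + 1 = 17
|qE|² = (-11−12)² + (14−6)² = 529 + 64 = 593
|qF|² = (-11−5)² + (14−(-3))² = 256 + 289 = 545
|qG|² = (-11−(-13))² + (14−9)² = 4 + 25 = 29
|qH|² = (-11−9)² + (14−(-12))² = 400 + 676 = 1076
|qJ|² = (-11−(-4))² + (14−(-6))² = 49 + 400 = 449
|qK|² = (-11−(-14))² + (14−(-2))² = 9 + 256 = 265
Sorted ascending: D, G, K, … — the second-nearest is G.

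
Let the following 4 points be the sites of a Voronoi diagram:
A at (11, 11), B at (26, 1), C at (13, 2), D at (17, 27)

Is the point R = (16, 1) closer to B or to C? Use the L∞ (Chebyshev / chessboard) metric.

d(R,B) = max(10, 0) = 10
d(R,C) = max(3, 1) = 3
10 > 3, so C is closer.

C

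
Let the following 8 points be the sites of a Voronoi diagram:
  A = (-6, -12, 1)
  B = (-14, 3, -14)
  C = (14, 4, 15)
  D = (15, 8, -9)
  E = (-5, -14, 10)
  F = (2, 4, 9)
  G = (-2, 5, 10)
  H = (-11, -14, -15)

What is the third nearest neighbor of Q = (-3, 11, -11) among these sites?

Squared Euclidean distances:
|QA|² = 9 + 529 + 144 = 682
|QB|² = 121 + 64 + 9 = 194
|QC|² = 289 + 49 + 676 = 1014
|QD|² = 324 + 9 + 4 = 337
|QE|² = 4 + 625 + 441 = 1070
|QF|² = 25 + 49 + 400 = 474
|QG|² = 1 + 36 + 441 = 478
|QH|² = 64 + 625 + 16 = 705
Sorted ascending: B, D, F, G, … — the third-nearest is F.

F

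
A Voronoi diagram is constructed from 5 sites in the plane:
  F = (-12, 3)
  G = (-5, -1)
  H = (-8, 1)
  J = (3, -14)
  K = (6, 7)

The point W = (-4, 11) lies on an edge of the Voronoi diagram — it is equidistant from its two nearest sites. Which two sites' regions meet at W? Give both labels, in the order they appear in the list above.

Squared distances from W to each site:
|WF|² = 64 + 64 = 128
|WG|² = 1 + 144 = 145
|WH|² = 16 + 100 = 116
|WJ|² = 49 + 625 = 674
|WK|² = 100 + 16 = 116
W is equidistant from H and K (both at squared distance 116), and every other site is strictly farther — so W lies on the H–K Voronoi edge.

H and K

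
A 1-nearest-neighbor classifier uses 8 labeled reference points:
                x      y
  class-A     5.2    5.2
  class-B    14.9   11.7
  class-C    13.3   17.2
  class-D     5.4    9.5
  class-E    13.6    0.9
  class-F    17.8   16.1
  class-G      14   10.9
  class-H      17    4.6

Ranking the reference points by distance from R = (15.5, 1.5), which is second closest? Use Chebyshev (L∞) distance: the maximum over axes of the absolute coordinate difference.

class-H

d(R, class-A) = max(10.3, 3.7) = 10.3
d(R, class-B) = max(0.6, 10.2) = 10.2
d(R, class-C) = max(2.2, 15.7) = 15.7
d(R, class-D) = max(10.1, 8) = 10.1
d(R, class-E) = max(1.9, 0.6) = 1.9
d(R, class-F) = max(2.3, 14.6) = 14.6
d(R, class-G) = max(1.5, 9.4) = 9.4
d(R, class-H) = max(1.5, 3.1) = 3.1
Sorted ascending: class-E, class-H, class-G, … — the second-nearest is class-H.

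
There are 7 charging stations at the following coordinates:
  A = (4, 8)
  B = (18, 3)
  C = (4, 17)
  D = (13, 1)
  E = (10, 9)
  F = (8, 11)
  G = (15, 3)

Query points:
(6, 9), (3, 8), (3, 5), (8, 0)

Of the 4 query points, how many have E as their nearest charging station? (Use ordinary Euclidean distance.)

0

(6, 9) — d² to each: A:5, B:180, C:68, D:113, E:16, F:8, G:117 → nearest is A
(3, 8) — d² to each: A:1, B:250, C:82, D:149, E:50, F:34, G:169 → nearest is A
(3, 5) — d² to each: A:10, B:229, C:145, D:116, E:65, F:61, G:148 → nearest is A
(8, 0) — d² to each: A:80, B:109, C:305, D:26, E:85, F:121, G:58 → nearest is D
0 of the 4 points have E as nearest.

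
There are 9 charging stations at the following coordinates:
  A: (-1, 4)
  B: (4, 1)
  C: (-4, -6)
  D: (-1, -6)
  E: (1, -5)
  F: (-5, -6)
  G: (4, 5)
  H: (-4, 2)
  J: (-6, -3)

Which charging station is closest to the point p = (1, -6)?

E

Since √ is increasing, it suffices to compare squared distances:
|pA|² = 4 + 100 = 104
|pB|² = 9 + 49 = 58
|pC|² = 25 + 0 = 25
|pD|² = 4 + 0 = 4
|pE|² = 0 + 1 = 1
|pF|² = 36 + 0 = 36
|pG|² = 9 + 121 = 130
|pH|² = 25 + 64 = 89
|pJ|² = 49 + 9 = 58
E is nearest.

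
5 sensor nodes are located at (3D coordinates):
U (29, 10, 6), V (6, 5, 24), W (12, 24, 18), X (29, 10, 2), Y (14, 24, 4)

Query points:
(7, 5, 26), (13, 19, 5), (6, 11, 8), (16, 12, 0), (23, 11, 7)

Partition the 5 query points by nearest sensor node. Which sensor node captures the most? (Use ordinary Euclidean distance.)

(7, 5, 26) — d² to each: U:909, V:5, W:450, X:1085, Y:894 → nearest is V
(13, 19, 5) — d² to each: U:338, V:606, W:195, X:346, Y:27 → nearest is Y
(6, 11, 8) — d² to each: U:534, V:292, W:305, X:566, Y:249 → nearest is Y
(16, 12, 0) — d² to each: U:209, V:725, W:484, X:177, Y:164 → nearest is Y
(23, 11, 7) — d² to each: U:38, V:614, W:411, X:62, Y:259 → nearest is U
Tally — U:1, V:1, Y:3. Y captures the most (3).

Y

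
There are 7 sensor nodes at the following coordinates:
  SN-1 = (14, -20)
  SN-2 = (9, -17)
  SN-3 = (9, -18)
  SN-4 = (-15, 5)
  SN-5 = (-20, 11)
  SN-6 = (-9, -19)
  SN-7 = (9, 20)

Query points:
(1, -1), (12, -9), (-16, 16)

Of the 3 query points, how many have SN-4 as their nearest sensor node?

1

(1, -1) — d² to each: SN-1:530, SN-2:320, SN-3:353, SN-4:292, SN-5:585, SN-6:424, SN-7:505 → nearest is SN-4
(12, -9) — d² to each: SN-1:125, SN-2:73, SN-3:90, SN-4:925, SN-5:1424, SN-6:541, SN-7:850 → nearest is SN-2
(-16, 16) — d² to each: SN-1:2196, SN-2:1714, SN-3:1781, SN-4:122, SN-5:41, SN-6:1274, SN-7:641 → nearest is SN-5
1 of the 3 points has SN-4 as nearest.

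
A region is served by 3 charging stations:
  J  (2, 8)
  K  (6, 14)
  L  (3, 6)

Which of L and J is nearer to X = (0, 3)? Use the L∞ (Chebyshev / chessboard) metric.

L

d(X,L) = max(3, 3) = 3
d(X,J) = max(2, 5) = 5
3 < 5, so L is closer.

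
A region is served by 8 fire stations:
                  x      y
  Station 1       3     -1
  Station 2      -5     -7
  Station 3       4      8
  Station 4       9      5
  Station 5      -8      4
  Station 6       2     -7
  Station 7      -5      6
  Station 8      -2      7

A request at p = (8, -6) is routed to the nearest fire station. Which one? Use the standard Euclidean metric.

Compare squared distances (the ordering matches that of the actual distances):
d²(p, Station 1) = (8−3)² + (-6−(-1))² = 25 + 25 = 50
d²(p, Station 2) = (8−(-5))² + (-6−(-7))² = 169 + 1 = 170
d²(p, Station 3) = (8−4)² + (-6−8)² = 16 + 196 = 212
d²(p, Station 4) = (8−9)² + (-6−5)² = 1 + 121 = 122
d²(p, Station 5) = (8−(-8))² + (-6−4)² = 256 + 100 = 356
d²(p, Station 6) = (8−2)² + (-6−(-7))² = 36 + 1 = 37
d²(p, Station 7) = (8−(-5))² + (-6−6)² = 169 + 144 = 313
d²(p, Station 8) = (8−(-2))² + (-6−7)² = 100 + 169 = 269
Minimum is at Station 6.

Station 6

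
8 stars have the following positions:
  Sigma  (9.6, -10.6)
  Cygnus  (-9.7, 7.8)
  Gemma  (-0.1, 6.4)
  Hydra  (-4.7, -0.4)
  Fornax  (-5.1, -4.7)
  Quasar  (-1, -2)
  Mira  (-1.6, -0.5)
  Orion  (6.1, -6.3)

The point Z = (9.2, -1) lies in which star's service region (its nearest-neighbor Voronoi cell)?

Orion

Compare squared distances (the ordering matches that of the actual distances):
d²(Z, Sigma) = (9.2−9.6)² + (-1−(-10.6))² = 0.16 + 92.16 = 92.32
d²(Z, Cygnus) = (9.2−(-9.7))² + (-1−7.8)² = 357.21 + 77.44 = 434.65
d²(Z, Gemma) = (9.2−(-0.1))² + (-1−6.4)² = 86.49 + 54.76 = 141.25
d²(Z, Hydra) = (9.2−(-4.7))² + (-1−(-0.4))² = 193.21 + 0.36 = 193.57
d²(Z, Fornax) = (9.2−(-5.1))² + (-1−(-4.7))² = 204.49 + 13.69 = 218.18
d²(Z, Quasar) = (9.2−(-1))² + (-1−(-2))² = 104.04 + 1 = 105.04
d²(Z, Mira) = (9.2−(-1.6))² + (-1−(-0.5))² = 116.64 + 0.25 = 116.89
d²(Z, Orion) = (9.2−6.1)² + (-1−(-6.3))² = 9.61 + 28.09 = 37.7
Minimum is at Orion.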